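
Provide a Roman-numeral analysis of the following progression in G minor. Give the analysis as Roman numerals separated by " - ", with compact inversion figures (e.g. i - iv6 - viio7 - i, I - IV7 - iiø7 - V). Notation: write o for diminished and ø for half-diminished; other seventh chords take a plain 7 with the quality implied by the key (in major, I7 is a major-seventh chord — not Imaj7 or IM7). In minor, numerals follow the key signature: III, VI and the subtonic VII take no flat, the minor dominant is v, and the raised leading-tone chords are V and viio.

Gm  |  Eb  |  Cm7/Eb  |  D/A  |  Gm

Gm: root G is the tonic; minor triad there is i.
Eb: major triad on Eb = scale degree 6 → VI.
Cm7/Eb has root C, degree 4 in G minor, so iv65.
D/A has root D, degree 5 in G minor, so V64.
Gm: minor triad on G = scale degree 1 → i.

i - VI - iv65 - V64 - i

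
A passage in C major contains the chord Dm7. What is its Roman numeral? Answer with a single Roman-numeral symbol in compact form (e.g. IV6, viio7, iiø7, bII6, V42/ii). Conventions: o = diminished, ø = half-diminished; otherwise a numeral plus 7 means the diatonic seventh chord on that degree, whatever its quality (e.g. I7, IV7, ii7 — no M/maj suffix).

ii7

The pitches D-F-A-C form a minor seventh chord rooted on D.
In C major, D is the supertonic; the diatonic minor seventh chord there is ii7.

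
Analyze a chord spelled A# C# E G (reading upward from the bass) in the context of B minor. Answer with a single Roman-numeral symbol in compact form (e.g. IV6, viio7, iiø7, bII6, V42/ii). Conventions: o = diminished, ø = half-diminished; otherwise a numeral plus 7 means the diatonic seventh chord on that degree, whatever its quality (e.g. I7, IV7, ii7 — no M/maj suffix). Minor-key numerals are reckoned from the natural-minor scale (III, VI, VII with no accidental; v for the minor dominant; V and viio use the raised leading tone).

viio7

The pitches A#-C#-E-G form a fully diminished seventh chord rooted on A#.
A# is scale degree 7 in B minor, and a fully diminished seventh chord on that degree is written viio7.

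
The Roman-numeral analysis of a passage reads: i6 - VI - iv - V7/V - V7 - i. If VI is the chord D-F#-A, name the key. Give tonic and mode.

F# minor

VI is given as D-F#-A — a major triad with root D.
Counting down 5 scale steps from D places the tonic on F#; a major triad on degree 6 is diatonic only in minor.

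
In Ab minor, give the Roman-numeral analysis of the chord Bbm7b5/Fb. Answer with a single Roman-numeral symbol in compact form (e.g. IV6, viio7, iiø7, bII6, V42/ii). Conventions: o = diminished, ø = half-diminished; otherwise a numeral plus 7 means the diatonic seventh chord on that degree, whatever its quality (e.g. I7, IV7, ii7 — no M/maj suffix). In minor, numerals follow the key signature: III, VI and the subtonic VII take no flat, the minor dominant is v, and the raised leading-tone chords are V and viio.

The pitches Bb-Db-Fb-Ab form a half-diminished seventh chord rooted on Bb.
Bb is scale degree 2 in Ab minor, and a half-diminished seventh chord on that degree is written iiø7.
With Fb in the bass the chord is in second inversion, so the figured bass is 43.

iiø43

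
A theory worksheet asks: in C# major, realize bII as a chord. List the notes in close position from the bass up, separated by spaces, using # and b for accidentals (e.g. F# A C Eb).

D F# A

bII is the Neapolitan chord — a major triad on the lowered second degree. In C# major that root is D.
So the chord is D-F#-A, a major triad.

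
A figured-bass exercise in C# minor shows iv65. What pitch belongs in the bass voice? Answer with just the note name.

A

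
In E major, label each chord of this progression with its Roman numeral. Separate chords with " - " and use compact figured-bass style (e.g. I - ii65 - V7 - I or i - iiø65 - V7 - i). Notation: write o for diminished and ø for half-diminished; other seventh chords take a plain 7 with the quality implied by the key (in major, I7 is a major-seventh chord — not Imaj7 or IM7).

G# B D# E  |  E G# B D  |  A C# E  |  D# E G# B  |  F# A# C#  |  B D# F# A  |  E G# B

G#-B-D#-E has root E, degree 1 in E major, so I65.
E-G#-B-D: a dominant seventh chord on E, the applied dominant of IV → V7/IV.
A-C#-E: root A is the subdominant; major triad there is IV.
D#-E-G#-B: major seventh chord on E = scale degree 1 → I42.
F#-A#-C# is the secondary dominant of V (major triad on F#): V/V.
B-D#-F#-A: dominant seventh chord on B = scale degree 5 → V7.
E-G#-B: root E is the tonic; major triad there is I.

I65 - V7/IV - IV - I42 - V/V - V7 - I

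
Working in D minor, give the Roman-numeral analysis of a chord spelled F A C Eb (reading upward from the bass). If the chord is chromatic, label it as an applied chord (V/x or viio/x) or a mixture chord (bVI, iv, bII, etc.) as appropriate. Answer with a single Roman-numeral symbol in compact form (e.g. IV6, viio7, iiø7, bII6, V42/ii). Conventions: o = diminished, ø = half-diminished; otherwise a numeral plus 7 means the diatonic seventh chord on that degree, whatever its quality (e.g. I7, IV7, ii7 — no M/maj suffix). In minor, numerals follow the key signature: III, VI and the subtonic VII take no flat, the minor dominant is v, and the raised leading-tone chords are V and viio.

V7/VI

Stacked in thirds the chord is F-A-C-Eb: a dominant seventh chord on F.
F is not a diatonic chord root with this quality in D minor, but it lies a perfect fifth above Bb (VI), so the chord functions as an applied dominant of VI.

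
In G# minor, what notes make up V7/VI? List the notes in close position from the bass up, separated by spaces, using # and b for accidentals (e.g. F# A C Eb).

V7/VI is a secondary dominant — the dominant seventh of VI. VI in G# minor is E, so the applied chord's root is B, a perfect fifth above.
Building a dominant seventh chord on B gives B-D#-F#-A.

B D# F# A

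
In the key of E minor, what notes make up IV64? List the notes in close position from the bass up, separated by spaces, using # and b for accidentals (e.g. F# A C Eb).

IV64 is the major subdominant, borrowed from the parallel major. In E minor that root is A.
So the chord is A-C#-E.
The figured bass 64 indicates second inversion, placing the fifth (E) in the bass: E-A-C#.

E A C#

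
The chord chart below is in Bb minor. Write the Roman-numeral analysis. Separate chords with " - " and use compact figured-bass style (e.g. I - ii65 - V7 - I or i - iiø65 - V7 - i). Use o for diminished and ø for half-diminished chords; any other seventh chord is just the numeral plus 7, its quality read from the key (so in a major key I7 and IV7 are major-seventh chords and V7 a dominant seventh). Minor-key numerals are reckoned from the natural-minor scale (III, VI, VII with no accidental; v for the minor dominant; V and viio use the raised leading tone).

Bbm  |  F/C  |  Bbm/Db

i - V64 - i6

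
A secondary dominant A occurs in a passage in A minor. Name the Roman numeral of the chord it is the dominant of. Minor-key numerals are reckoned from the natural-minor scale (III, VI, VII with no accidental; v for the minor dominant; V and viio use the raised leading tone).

The chord is a major triad on A.
A dominant resolves down a perfect fifth: A → D. In A minor, D is scale degree 4, i.e. iv.

iv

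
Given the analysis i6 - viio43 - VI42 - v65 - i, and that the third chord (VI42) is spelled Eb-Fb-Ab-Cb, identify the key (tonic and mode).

Ab minor

The chord Fbmaj7/Eb is a major seventh chord rooted on Fb; its label is VI42.
VI42 on Fb implies Fb is the submediant; that puts the tonic at Ab, and the uppercase numeral fits minor mode.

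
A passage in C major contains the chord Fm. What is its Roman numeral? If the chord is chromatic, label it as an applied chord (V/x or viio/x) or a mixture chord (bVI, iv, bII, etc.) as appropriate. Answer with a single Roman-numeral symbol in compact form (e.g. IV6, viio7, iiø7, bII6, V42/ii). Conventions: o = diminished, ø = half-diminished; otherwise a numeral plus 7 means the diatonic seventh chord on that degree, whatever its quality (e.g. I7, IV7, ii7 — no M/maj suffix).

iv

Stacked in thirds the chord is F-Ab-C: a minor triad on F.
F is the fourth degree of C major. This is the minor subdominant, borrowed from the parallel minor.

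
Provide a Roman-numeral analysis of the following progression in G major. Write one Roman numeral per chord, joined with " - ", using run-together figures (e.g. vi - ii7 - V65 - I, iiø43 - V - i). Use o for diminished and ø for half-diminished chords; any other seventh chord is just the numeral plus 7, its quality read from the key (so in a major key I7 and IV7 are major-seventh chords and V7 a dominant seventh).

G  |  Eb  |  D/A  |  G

I - bVI - V64 - I

G has root G, degree 1 in G major, so I.
Eb: major triad on Eb — chromatic; bVI (borrowed from the parallel minor).
D/A: root D is the dominant; major triad there is V64.
G has root G, degree 1 in G major, so I.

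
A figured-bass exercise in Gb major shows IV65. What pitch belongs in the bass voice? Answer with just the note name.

Eb

IV in Gb major has root Cb; the chord is Cb-Eb-Gb-Bb.
The figure 65 means first inversion — the third is in the bass.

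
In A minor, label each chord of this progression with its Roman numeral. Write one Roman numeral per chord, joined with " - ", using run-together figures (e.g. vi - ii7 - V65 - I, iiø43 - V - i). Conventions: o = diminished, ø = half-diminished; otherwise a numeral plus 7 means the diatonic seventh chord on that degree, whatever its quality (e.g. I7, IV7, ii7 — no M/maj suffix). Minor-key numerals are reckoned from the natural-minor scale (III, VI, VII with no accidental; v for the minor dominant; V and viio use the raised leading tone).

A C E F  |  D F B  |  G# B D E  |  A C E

VI65 - iio6 - V65 - i

A-C-E-F has root F, degree 6 in A minor, so VI65.
D-F-B: diminished triad on B = scale degree 2 → iio6.
G#-B-D-E: root E is the dominant; dominant seventh chord there is V65.
A-C-E has root A, degree 1 in A minor, so i.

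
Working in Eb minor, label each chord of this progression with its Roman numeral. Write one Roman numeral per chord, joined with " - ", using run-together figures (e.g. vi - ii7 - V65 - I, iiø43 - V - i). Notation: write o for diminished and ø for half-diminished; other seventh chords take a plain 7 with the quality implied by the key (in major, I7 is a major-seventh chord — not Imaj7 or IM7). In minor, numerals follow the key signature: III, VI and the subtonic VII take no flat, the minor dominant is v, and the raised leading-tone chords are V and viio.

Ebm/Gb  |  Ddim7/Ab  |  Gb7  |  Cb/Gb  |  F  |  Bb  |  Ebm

i6 - viio43 - V7/VI - VI64 - V/V - V - i

Ebm/Gb: minor triad on Eb = scale degree 1 → i6.
Ddim7/Ab: root D is the leading tone; fully diminished seventh chord there is viio43.
Gb7: a dominant seventh chord on Gb, the applied dominant of VI → V7/VI.
Cb/Gb has root Cb, degree 6 in Eb minor, so VI64.
F is the secondary dominant of V (major triad on F): V/V.
Bb has root Bb, degree 5 in Eb minor, so V.
Ebm has root Eb, degree 1 in Eb minor, so i.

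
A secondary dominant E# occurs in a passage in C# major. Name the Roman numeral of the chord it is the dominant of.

vi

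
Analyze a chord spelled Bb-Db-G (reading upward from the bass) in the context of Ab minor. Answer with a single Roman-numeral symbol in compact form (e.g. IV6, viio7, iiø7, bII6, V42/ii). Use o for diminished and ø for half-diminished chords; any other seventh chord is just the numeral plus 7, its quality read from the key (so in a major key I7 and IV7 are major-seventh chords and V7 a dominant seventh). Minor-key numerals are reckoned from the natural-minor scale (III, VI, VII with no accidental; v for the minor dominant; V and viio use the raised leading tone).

viio6

Stacked in thirds the chord is G-Bb-Db: a diminished triad on G.
In Ab minor, G is the leading tone; the diatonic diminished triad there is viio.
With Bb in the bass the chord is in first inversion, so the figured bass is 6.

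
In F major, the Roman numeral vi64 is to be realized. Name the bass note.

vi in F major has root D; the chord is D-F-A.
The figure 64 means second inversion — the fifth is in the bass.

A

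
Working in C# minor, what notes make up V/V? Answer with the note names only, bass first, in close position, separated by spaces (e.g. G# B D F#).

D# F## A#

V/V is a secondary dominant — the dominant triad of V. V in C# minor is G#, so the applied chord's root is D#, a perfect fifth above.
Building a major triad on D# gives D#-F##-A#.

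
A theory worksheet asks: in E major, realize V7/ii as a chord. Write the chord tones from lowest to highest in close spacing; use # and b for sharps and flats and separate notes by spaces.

C# E# G# B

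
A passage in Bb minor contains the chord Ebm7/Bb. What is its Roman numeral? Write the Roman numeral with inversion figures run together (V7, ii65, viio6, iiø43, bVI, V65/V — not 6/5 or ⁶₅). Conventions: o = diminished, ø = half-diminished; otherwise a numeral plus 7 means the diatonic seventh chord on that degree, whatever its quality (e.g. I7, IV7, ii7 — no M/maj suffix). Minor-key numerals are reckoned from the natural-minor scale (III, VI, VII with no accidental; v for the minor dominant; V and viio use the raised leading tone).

iv43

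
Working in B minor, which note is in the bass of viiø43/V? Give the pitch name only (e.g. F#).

B

The applied chord viiø43/V is rooted on E#: E#-G#-B-D#.
The figure 43 means second inversion — the fifth is in the bass.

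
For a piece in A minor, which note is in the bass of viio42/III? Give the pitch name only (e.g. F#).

The applied chord viio42/III is rooted on B: B-D-F-Ab.
The figure 42 means third inversion — the seventh is in the bass.

Ab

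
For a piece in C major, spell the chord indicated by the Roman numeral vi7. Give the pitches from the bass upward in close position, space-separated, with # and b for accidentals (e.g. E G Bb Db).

In C major, scale degree 6 is A, and the diatonic chord built there is a minor seventh chord.
Stacking thirds from A gives A-C-E-G.

A C E G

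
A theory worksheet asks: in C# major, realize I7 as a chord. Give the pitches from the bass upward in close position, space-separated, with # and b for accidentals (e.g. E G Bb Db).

C# E# G# B#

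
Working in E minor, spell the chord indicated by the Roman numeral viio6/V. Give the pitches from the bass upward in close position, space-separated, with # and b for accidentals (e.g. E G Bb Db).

viio6/V is a secondary leading-tone chord. The target V is B in E minor; the applied chord is rooted a semitone below, on A#.
Building a diminished triad on A# gives A#-C#-E.
The figured bass 6 indicates first inversion, placing the third (C#) in the bass: C#-E-A#.

C# E A#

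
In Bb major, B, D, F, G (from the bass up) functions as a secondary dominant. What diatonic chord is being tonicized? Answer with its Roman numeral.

The chord is a dominant seventh chord on G.
A dominant resolves down a perfect fifth: G → C. In Bb major, C is scale degree 2, i.e. ii.

ii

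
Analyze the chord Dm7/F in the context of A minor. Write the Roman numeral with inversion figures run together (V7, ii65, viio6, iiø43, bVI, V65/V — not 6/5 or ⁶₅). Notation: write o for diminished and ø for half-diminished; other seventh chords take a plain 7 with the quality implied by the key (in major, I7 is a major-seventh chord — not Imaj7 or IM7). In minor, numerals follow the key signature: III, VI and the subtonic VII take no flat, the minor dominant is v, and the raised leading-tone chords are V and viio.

The pitches D-F-A-C form a minor seventh chord rooted on D.
In A minor, D is the subdominant; the diatonic minor seventh chord there is iv7.
With F in the bass the chord is in first inversion, so the figured bass is 65.

iv65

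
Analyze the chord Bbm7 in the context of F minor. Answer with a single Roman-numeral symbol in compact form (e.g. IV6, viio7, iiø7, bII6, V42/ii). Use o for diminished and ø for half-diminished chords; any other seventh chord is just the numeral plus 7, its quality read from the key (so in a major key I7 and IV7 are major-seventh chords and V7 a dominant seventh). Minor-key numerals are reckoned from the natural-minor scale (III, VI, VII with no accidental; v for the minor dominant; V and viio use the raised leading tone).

iv7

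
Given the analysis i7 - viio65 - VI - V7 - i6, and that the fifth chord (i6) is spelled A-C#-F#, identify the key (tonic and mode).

F# minor

The chord F#m/A is a minor triad rooted on F#; its label is i6.
If F# is scale degree 1 and the mode makes that degree carry a minor triad, the tonic is F# and the mode is minor.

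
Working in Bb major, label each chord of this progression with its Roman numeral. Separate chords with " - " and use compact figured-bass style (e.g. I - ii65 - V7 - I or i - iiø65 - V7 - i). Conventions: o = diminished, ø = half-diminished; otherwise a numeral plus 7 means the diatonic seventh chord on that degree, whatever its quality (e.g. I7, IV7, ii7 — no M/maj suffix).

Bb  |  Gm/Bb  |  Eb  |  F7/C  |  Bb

Bb: root Bb is the tonic; major triad there is I.
Gm/Bb: minor triad on G = scale degree 6 → vi6.
Eb: root Eb is the subdominant; major triad there is IV.
F7/C has root F, degree 5 in Bb major, so V43.
Bb: major triad on Bb = scale degree 1 → I.

I - vi6 - IV - V43 - I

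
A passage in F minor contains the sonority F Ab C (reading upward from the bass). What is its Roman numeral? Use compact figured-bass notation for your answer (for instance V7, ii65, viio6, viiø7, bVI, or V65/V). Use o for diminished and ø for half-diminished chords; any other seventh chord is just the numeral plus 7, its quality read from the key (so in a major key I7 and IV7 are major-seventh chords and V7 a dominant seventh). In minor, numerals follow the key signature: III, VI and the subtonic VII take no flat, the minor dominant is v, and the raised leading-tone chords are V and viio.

i

Stacked in thirds the chord is F-Ab-C: a minor triad on F.
In F minor, F is the tonic; the diatonic minor triad there is i.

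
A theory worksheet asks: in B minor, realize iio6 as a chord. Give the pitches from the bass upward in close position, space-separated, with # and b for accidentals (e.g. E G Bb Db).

E G C#

The numeral's case and figure indicate a diminished triad. In B minor its root, the second degree, is C#.
Stacking thirds from C# gives C#-E-G.
With the 6 figure the chord is in first inversion; from the bass E upward in close position it reads E-G-C#.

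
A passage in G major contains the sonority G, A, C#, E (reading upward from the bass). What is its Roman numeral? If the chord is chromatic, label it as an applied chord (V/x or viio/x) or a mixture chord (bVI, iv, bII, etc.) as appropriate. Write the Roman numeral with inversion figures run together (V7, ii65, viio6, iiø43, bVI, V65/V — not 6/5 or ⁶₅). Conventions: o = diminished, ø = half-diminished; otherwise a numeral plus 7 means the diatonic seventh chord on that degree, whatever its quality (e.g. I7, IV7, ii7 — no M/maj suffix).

V42/V

The pitches A-C#-E-G form a dominant seventh chord rooted on A.
A is not a diatonic chord root with this quality in G major, but it lies a perfect fifth above D (V), so the chord functions as an applied dominant of V.
With G in the bass the chord is in third inversion, so the figured bass is 42.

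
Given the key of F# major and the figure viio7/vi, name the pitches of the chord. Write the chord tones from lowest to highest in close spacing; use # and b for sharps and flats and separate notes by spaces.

C## E# G# B

viio7/vi is a secondary leading-tone chord. The target vi is D# in F# major; the applied chord is rooted a semitone below, on C##.
Building a fully diminished seventh chord on C## gives C##-E#-G#-B.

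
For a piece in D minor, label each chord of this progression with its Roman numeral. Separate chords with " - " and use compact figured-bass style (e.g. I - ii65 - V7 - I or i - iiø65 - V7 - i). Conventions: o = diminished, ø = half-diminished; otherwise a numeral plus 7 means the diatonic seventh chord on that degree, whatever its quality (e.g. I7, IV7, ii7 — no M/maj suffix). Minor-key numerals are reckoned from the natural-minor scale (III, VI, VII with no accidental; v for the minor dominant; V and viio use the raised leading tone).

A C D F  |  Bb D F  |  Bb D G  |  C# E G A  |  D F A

A-C-D-F: minor seventh chord on D = scale degree 1 → i43.
Bb-D-F: major triad on Bb = scale degree 6 → VI.
Bb-D-G: minor triad on G = scale degree 4 → iv6.
C#-E-G-A: dominant seventh chord on A = scale degree 5 → V65.
D-F-A: root D is the tonic; minor triad there is i.

i43 - VI - iv6 - V65 - i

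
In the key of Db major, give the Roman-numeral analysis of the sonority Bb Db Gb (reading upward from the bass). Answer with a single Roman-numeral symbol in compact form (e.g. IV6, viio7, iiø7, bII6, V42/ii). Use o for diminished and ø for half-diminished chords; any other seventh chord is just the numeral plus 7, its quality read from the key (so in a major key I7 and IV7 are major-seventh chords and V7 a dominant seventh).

IV6

Stacked in thirds the chord is Gb-Bb-Db: a major triad on Gb.
Gb is scale degree 4 in Db major, and a major triad on that degree is written IV.
With Bb in the bass the chord is in first inversion, so the figured bass is 6.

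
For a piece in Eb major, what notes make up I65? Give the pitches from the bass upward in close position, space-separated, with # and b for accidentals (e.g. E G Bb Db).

The numeral's case and figure indicate a major seventh chord. In Eb major its root, scale degree 1, is Eb.
Stacking thirds from Eb gives Eb-G-Bb-D.
The figured bass 65 indicates first inversion, placing the third (G) in the bass: G-Bb-D-Eb.

G Bb D Eb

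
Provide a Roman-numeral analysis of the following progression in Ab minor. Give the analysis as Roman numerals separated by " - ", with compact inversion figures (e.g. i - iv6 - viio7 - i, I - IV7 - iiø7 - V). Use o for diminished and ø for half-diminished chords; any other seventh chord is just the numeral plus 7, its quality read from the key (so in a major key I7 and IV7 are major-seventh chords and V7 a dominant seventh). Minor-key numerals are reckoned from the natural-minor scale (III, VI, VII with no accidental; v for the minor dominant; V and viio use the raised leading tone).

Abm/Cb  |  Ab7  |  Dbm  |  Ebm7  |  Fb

i6 - V7/iv - iv - v7 - VI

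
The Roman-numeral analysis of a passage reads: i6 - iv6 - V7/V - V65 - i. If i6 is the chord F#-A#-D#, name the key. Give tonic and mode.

The anchor chord is a minor triad on D#, labeled i6.
If D# is scale degree 1 and the mode makes that degree carry a minor triad, the tonic is D# and the mode is minor.

D# minor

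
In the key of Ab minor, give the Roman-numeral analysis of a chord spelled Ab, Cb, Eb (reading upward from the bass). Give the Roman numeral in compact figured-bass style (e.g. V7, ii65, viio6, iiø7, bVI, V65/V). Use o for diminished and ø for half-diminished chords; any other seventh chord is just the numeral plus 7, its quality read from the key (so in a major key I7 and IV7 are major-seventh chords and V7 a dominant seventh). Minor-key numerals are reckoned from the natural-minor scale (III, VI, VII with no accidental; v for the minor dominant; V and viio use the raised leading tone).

i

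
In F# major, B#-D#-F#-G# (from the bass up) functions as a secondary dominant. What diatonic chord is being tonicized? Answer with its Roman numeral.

V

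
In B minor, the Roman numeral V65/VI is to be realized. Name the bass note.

F#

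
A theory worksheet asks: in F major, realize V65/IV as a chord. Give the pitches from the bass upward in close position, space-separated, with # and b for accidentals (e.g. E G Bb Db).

A C Eb F

The slash means an applied dominant: we want the dominant of IV. In F major, IV is Bb major, and its dominant is built on F.
Building a dominant seventh chord on F gives F-A-C-Eb.
The figured bass 65 indicates first inversion, placing the third (A) in the bass: A-C-Eb-F.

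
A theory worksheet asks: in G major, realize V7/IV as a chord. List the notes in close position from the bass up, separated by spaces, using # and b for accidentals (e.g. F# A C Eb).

V7/IV is a secondary dominant — the dominant seventh of IV. IV in G major is C, so the applied chord's root is G, a perfect fifth above.
Building a dominant seventh chord on G gives G-B-D-F.

G B D F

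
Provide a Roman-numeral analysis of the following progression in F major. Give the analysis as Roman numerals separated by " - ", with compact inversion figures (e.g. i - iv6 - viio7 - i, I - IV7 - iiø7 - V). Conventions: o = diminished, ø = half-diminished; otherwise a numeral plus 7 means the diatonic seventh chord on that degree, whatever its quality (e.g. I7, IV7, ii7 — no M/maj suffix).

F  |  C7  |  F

I - V7 - I

F: root F is the tonic; major triad there is I.
C7 has root C, degree 5 in F major, so V7.
F: root F is the tonic; major triad there is I.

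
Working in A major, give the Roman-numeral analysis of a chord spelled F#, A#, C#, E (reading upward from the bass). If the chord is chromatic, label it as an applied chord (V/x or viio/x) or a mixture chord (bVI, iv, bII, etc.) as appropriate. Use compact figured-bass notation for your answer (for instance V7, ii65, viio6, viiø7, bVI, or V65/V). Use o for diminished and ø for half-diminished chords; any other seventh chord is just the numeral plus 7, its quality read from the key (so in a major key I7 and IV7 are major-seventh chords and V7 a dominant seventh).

V7/ii

The pitches F#-A#-C#-E form a dominant seventh chord rooted on F#.
F# is not a diatonic chord root with this quality in A major, but it lies a perfect fifth above B (ii), so the chord functions as an applied dominant of ii.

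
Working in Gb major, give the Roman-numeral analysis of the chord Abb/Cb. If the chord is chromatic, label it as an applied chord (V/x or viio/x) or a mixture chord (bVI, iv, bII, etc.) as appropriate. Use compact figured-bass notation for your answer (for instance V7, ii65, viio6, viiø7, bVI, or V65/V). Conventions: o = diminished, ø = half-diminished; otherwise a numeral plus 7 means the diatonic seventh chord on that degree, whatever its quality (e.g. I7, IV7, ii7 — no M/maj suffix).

bII6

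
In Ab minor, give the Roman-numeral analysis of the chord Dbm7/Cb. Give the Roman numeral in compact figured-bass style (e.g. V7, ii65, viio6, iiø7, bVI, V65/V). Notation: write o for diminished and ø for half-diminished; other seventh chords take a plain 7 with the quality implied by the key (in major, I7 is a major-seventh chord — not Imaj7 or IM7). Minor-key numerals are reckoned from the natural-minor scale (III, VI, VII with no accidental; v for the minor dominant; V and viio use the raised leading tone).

The pitches Db-Fb-Ab-Cb form a minor seventh chord rooted on Db.
Db is scale degree 4 in Ab minor, and a minor seventh chord on that degree is written iv7.
With Cb in the bass the chord is in third inversion, so the figured bass is 42.

iv42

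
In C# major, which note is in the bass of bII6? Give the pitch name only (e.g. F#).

bII in C# major has root D; the chord is D-F#-A.
The figure 6 means first inversion — the third is in the bass.

F#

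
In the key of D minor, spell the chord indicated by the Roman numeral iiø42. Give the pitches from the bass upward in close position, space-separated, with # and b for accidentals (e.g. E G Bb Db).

D E G Bb

The numeral's case and figure indicate a half-diminished seventh chord. In D minor its root, the second degree, is E.
Stacking thirds from E gives E-G-Bb-D.
The figured bass 42 indicates third inversion, placing the seventh (D) in the bass: D-E-G-Bb.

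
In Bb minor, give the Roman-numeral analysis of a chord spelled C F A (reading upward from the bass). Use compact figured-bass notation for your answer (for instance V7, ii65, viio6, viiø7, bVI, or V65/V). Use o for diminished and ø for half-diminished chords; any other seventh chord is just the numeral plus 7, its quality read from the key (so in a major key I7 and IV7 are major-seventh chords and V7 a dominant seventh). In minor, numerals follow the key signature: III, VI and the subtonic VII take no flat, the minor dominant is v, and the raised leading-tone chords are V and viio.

V64

The pitches F-A-C form a major triad rooted on F.
F is scale degree 5 in Bb minor, and a major triad on that degree is written V.
With C in the bass the chord is in second inversion, so the figured bass is 64.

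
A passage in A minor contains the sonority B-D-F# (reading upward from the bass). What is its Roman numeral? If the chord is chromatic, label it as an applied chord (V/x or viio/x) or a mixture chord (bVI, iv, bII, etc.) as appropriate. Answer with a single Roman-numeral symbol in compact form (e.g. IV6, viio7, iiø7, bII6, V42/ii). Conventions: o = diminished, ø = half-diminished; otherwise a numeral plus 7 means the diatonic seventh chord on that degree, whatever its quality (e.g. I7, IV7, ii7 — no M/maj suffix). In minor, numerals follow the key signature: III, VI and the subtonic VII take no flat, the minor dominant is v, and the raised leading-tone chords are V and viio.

ii

The pitches B-D-F# form a minor triad rooted on B.
B is the second degree of A minor. This is the minor supertonic, borrowed from the parallel major (the Dorian ii).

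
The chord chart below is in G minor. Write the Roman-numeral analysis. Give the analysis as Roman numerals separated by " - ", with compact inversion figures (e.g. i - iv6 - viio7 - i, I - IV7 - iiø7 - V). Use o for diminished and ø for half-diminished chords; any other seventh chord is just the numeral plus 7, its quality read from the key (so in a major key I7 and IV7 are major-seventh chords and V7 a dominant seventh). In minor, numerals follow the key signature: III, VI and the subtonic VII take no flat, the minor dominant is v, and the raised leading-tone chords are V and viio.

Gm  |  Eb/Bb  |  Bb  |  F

Gm: root G is the tonic; minor triad there is i.
Eb/Bb: major triad on Eb = scale degree 6 → VI64.
Bb has root Bb, degree 3 in G minor, so III.
F: major triad on F = scale degree 7 → VII.

i - VI64 - III - VII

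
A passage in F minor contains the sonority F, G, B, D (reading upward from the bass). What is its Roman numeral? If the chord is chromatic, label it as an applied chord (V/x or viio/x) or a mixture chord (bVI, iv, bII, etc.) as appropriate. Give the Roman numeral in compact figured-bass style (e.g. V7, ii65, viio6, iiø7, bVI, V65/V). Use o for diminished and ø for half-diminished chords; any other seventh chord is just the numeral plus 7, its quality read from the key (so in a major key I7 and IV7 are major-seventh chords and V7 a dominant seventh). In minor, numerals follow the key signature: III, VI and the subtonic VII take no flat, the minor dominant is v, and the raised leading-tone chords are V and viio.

V42/V

Stacked in thirds the chord is G-B-D-F: a dominant seventh chord on G.
G is not a diatonic chord root with this quality in F minor, but it lies a perfect fifth above C (V), so the chord functions as an applied dominant of V.
With F in the bass the chord is in third inversion, so the figured bass is 42.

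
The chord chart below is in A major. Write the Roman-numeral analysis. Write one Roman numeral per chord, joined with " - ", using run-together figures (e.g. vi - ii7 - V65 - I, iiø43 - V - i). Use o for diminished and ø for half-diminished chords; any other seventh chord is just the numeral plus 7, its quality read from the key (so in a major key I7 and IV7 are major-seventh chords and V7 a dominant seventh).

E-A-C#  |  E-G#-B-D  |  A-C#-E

I64 - V7 - I

E-A-C#: major triad on A = scale degree 1 → I64.
E-G#-B-D: dominant seventh chord on E = scale degree 5 → V7.
A-C#-E: major triad on A = scale degree 1 → I.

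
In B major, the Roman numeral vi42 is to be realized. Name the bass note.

vi in B major has root G#; the chord is G#-B-D#-F#.
The figure 42 means third inversion — the seventh is in the bass.

F#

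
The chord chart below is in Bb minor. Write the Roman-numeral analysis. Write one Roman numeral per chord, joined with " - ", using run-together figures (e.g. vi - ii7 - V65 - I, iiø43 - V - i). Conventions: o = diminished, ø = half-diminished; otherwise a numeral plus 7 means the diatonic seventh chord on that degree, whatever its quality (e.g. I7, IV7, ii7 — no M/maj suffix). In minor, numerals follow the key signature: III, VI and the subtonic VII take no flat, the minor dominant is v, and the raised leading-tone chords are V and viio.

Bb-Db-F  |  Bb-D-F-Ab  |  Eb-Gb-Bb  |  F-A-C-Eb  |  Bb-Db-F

i - V7/iv - iv - V7 - i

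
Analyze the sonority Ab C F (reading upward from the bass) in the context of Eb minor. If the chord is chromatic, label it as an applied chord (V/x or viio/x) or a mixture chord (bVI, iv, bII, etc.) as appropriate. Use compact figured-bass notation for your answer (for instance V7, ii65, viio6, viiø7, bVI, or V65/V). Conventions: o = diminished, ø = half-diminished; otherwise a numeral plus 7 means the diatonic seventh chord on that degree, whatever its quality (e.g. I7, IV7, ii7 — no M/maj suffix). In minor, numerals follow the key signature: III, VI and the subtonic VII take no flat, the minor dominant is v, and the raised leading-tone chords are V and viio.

ii6

Stacked in thirds the chord is F-Ab-C: a minor triad on F.
F is the second degree of Eb minor. This is the minor supertonic, borrowed from the parallel major (the Dorian ii).
With Ab in the bass the chord is in first inversion, so the figured bass is 6.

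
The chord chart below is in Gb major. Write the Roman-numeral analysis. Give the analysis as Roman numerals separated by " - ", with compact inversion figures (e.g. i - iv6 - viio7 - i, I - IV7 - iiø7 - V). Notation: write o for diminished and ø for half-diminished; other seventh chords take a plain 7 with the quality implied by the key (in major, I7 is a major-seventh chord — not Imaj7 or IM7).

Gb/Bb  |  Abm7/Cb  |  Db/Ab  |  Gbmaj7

I6 - ii65 - V64 - I7

Gb/Bb: root Gb is the tonic; major triad there is I6.
Abm7/Cb has root Ab, degree 2 in Gb major, so ii65.
Db/Ab: root Db is the dominant; major triad there is V64.
Gbmaj7 has root Gb, degree 1 in Gb major, so I7.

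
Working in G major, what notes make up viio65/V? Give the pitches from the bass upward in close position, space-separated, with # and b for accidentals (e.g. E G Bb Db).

E G Bb C#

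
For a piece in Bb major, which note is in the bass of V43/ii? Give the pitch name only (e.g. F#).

D

The applied chord V43/ii is rooted on G: G-B-D-F.
The figure 43 means second inversion — the fifth is in the bass.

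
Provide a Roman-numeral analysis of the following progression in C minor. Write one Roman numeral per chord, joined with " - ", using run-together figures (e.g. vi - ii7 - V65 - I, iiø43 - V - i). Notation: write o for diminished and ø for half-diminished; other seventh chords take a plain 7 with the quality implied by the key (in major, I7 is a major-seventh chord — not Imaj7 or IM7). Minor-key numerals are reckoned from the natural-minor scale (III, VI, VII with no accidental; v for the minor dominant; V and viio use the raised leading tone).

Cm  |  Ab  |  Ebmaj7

Cm has root C, degree 1 in C minor, so i.
Ab: root Ab is the submediant; major triad there is VI.
Ebmaj7 has root Eb, degree 3 in C minor, so III7.

i - VI - III7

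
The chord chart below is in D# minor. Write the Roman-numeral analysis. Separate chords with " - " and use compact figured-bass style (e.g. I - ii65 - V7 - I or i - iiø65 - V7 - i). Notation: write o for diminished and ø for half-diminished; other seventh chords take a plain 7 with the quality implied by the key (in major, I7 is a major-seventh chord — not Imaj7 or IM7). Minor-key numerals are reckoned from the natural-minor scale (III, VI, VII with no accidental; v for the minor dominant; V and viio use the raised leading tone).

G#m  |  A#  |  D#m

iv - V - i

G#m: minor triad on G# = scale degree 4 → iv.
A#: root A# is the dominant; major triad there is V.
D#m: root D# is the tonic; minor triad there is i.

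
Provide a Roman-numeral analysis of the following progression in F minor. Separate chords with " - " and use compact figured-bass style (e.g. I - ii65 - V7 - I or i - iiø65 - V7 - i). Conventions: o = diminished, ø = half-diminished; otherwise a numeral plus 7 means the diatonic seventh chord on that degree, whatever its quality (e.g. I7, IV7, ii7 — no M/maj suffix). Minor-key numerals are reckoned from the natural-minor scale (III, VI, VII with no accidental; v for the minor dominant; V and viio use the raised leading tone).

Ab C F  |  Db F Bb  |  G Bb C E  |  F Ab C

i6 - iv6 - V43 - i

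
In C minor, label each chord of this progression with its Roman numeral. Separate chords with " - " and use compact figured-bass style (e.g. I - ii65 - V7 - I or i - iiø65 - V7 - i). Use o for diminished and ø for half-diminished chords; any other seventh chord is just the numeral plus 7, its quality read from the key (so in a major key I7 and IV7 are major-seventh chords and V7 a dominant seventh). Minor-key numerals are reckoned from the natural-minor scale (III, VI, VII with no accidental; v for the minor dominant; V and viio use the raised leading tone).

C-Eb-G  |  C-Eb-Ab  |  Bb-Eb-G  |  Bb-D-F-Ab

i - VI6 - III64 - VII7

C-Eb-G: root C is the tonic; minor triad there is i.
C-Eb-Ab: major triad on Ab = scale degree 6 → VI6.
Bb-Eb-G: root Eb is the mediant; major triad there is III64.
Bb-D-F-Ab: root Bb is the subtonic; dominant seventh chord there is VII7.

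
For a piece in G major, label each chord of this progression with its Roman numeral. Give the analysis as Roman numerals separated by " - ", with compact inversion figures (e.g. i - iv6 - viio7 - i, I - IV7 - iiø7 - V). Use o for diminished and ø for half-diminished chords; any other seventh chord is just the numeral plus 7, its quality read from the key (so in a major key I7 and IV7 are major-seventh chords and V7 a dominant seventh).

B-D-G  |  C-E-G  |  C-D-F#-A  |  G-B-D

B-D-G: major triad on G = scale degree 1 → I6.
C-E-G: root C is the subdominant; major triad there is IV.
C-D-F#-A: root D is the dominant; dominant seventh chord there is V42.
G-B-D has root G, degree 1 in G major, so I.

I6 - IV - V42 - I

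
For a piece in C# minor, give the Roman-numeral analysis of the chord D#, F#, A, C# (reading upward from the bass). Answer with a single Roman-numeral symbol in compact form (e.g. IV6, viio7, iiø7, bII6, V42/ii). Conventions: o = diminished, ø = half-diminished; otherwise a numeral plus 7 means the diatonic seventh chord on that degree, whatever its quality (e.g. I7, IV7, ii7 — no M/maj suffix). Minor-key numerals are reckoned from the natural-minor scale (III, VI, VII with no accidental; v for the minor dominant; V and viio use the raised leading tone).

iiø7

Stacked in thirds the chord is D#-F#-A-C#: a half-diminished seventh chord on D#.
In C# minor, D# is the supertonic; the diatonic half-diminished seventh chord there is iiø7.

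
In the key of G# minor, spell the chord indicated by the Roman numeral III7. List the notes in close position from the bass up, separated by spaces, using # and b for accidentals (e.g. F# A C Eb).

B D# F# A#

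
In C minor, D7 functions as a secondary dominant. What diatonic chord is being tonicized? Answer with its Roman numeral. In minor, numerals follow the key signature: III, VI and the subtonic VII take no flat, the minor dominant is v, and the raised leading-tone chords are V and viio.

V

The chord is a dominant seventh chord on D.
A dominant resolves down a perfect fifth: D → G. In C minor, G is scale degree 5, i.e. V.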